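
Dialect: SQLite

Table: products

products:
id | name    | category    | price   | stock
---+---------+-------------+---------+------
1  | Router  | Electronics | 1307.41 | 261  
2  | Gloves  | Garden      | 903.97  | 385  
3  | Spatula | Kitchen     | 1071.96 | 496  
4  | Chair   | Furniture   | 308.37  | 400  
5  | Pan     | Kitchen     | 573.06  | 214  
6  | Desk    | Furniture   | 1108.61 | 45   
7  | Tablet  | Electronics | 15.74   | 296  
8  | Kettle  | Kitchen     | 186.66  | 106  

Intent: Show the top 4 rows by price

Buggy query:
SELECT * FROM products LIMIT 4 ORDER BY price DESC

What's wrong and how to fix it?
Bug: LIMIT must come after ORDER BY

Fix: Swap the clauses: ORDER BY first, then LIMIT

Corrected query:
SELECT * FROM products ORDER BY price DESC LIMIT 4

Result:
id | name    | category    | price   | stock
---+---------+-------------+---------+------
1  | Router  | Electronics | 1307.41 | 261  
6  | Desk    | Furniture   | 1108.61 | 45   
3  | Spatula | Kitchen     | 1071.96 | 496  
2  | Gloves  | Garden      | 903.97  | 385  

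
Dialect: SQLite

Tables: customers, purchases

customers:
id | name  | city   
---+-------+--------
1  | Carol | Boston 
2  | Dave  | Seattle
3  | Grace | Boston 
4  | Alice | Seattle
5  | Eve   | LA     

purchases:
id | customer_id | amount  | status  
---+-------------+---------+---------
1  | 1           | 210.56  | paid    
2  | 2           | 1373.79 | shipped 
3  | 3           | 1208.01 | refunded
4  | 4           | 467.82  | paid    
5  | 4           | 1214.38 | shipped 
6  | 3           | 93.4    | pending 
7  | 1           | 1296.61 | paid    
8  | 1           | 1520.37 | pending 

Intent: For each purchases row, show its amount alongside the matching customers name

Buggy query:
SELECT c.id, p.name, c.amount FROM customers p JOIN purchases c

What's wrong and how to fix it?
Bug: JOIN with no ON clause produces a cartesian product; every purchases row pairs with every customers row

Fix: Specify the join condition linking the foreign key to the parent id

Corrected query:
SELECT c.id, p.name, c.amount FROM customers p JOIN purchases c ON c.customer_id = p.id

Result:
id | name  | amount 
---+-------+--------
1  | Carol | 210.56 
2  | Dave  | 1373.79
3  | Grace | 1208.01
4  | Alice | 467.82 
5  | Alice | 1214.38
6  | Grace | 93.4   
7  | Carol | 1296.61
8  | Carol | 1520.37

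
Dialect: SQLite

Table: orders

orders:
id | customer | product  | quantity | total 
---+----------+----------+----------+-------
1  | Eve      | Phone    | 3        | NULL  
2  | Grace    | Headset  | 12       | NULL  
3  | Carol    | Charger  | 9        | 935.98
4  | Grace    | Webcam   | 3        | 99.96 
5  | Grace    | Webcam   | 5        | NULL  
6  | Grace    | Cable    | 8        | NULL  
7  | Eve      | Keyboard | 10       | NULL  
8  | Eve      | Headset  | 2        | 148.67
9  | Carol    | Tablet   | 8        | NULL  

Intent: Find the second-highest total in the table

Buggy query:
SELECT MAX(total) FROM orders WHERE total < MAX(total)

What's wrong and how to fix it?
Bug: MAX(total) on the right of the comparison is an aggregate-in-WHERE error

Fix: Put the inner MAX in a scalar subquery

Corrected query:
SELECT MAX(total) FROM orders WHERE total < (SELECT MAX(total) FROM orders)

Result:
MAX(total)
----------
148.67    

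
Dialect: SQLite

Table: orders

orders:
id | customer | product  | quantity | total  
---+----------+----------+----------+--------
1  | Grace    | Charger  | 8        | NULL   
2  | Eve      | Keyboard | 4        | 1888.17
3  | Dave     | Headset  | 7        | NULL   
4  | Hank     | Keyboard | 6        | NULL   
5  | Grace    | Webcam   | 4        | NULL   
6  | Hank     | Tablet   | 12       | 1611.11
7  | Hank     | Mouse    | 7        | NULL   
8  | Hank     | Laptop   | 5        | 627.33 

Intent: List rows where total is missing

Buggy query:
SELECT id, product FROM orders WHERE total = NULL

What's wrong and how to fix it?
Bug: '= NULL' is always unknown in SQL three-valued logic, so no rows match

Fix: Use IS NULL to test for NULL

Corrected query:
SELECT id, product FROM orders WHERE total IS NULL

Result:
id | product 
---+---------
1  | Charger 
3  | Headset 
4  | Keyboard
5  | Webcam  
7  | Mouse   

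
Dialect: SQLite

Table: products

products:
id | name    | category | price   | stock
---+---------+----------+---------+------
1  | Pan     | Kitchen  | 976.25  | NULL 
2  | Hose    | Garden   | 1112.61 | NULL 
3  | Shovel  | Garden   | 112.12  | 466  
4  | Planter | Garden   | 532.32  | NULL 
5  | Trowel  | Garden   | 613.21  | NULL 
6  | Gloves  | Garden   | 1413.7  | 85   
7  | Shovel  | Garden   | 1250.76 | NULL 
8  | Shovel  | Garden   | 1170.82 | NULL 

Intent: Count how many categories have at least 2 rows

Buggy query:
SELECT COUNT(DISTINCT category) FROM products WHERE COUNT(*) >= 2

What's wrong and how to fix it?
Bug: COUNT(*) cannot appear in WHERE; the per-group count doesn't exist yet

Fix: Use a subquery that GROUPs and filters with HAVING, then count its rows

Corrected query:
SELECT COUNT(*) FROM (SELECT category FROM products GROUP BY category HAVING COUNT(*) >= 2)

Result:
COUNT(*)
--------
1       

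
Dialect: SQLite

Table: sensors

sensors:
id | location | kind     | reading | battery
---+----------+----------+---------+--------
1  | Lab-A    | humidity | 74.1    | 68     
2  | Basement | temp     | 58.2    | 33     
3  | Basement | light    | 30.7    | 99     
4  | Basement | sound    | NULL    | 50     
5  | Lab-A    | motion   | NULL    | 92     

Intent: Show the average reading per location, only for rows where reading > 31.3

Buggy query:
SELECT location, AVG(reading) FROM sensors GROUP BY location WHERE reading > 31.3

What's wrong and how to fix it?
Bug: WHERE cannot follow GROUP BY

Fix: Move the WHERE clause before GROUP BY

Corrected query:
SELECT location, AVG(reading) FROM sensors WHERE reading > 31.3 GROUP BY location

Result:
location | AVG(reading)
---------+-------------
Basement | 58.2        
Lab-A    | 74.1        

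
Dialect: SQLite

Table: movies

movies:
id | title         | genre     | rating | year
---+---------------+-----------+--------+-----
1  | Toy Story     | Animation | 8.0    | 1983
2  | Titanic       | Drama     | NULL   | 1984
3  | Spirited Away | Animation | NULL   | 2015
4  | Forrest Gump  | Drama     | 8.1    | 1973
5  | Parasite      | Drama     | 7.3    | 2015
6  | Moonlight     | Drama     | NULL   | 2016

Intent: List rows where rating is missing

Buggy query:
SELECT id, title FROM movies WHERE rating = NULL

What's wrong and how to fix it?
Bug: Comparing to NULL with '=' never matches; NULL = NULL is unknown, not true

Fix: Use IS NULL to test for NULL

Corrected query:
SELECT id, title FROM movies WHERE rating IS NULL

Result:
id | title        
---+--------------
2  | Titanic      
3  | Spirited Away
6  | Moonlight    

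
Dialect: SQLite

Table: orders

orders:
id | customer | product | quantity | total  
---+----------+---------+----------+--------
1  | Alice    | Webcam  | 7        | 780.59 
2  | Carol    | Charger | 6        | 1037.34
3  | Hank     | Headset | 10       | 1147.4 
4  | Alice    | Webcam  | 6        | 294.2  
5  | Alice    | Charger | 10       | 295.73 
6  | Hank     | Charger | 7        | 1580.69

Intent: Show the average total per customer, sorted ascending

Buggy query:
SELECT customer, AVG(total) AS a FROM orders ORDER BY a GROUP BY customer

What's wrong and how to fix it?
Bug: ORDER BY appears before GROUP BY; SQL clause order requires GROUP BY first

Fix: Move ORDER BY to the end, after GROUP BY

Corrected query:
SELECT customer, AVG(total) AS a FROM orders GROUP BY customer ORDER BY a

Result:
customer | a       
---------+---------
Alice    | 456.84  
Carol    | 1037.34 
Hank     | 1364.045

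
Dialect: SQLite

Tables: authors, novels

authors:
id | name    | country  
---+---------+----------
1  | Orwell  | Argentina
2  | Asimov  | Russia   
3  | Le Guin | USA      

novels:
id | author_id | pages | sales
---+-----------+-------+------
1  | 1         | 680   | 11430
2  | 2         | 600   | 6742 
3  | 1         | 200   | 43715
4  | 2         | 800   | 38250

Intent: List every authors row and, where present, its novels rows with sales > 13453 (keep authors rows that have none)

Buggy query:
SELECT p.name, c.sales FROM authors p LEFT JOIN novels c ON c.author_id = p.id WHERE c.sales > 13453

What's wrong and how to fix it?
Bug: A WHERE condition on the right-hand table after LEFT JOIN drops unmatched parents

Fix: Move the right-table condition into the ON clause so unmatched parents are kept

Corrected query:
SELECT p.name, c.sales FROM authors p LEFT JOIN novels c ON c.author_id = p.id AND c.sales > 13453

Result:
name    | sales
--------+------
Orwell  | 43715
Asimov  | 38250
Le Guin | NULL 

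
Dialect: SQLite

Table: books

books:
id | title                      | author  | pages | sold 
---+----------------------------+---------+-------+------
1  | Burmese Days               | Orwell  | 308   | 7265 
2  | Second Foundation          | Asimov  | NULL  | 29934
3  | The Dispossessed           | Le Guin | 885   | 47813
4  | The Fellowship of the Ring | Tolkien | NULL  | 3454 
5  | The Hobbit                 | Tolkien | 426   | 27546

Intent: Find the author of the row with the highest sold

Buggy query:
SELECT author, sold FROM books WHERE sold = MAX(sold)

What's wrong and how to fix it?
Bug: WHERE is evaluated per row; an aggregate over the whole table isn't defined there

Fix: Use a subquery: WHERE sold = (SELECT MAX(sold) FROM books)

Corrected query:
SELECT author, sold FROM books WHERE sold = (SELECT MAX(sold) FROM books)

Result:
author  | sold 
--------+------
Le Guin | 47813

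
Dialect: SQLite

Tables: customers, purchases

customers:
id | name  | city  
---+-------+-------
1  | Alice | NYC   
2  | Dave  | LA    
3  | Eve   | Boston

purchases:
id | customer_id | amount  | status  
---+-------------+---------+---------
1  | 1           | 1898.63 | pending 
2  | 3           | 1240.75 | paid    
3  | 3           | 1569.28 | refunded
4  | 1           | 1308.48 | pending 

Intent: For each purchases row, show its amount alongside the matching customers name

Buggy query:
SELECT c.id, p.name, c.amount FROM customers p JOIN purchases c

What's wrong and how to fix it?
Bug: JOIN with no ON clause produces a cartesian product; every purchases row pairs with every customers row

Fix: Specify the join condition linking the foreign key to the parent id

Corrected query:
SELECT c.id, p.name, c.amount FROM customers p JOIN purchases c ON c.customer_id = p.id

Result:
id | name  | amount 
---+-------+--------
1  | Alice | 1898.63
2  | Eve   | 1240.75
3  | Eve   | 1569.28
4  | Alice | 1308.48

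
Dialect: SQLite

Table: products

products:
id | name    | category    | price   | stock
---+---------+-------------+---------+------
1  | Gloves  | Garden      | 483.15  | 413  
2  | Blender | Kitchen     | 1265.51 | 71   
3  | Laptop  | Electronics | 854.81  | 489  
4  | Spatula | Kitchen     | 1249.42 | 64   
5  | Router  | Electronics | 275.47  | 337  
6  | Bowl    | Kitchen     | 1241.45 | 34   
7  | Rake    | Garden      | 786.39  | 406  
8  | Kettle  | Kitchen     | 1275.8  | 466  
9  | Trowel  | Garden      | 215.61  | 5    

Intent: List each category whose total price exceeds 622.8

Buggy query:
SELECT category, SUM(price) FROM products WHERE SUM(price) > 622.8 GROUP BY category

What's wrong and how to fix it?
Bug: SUM(price) is an aggregate, but WHERE filters rows before aggregation

Fix: Use HAVING (which filters groups after aggregation) instead of WHERE

Corrected query:
SELECT category, SUM(price) FROM products GROUP BY category HAVING SUM(price) > 622.8

Result:
category    | SUM(price)
------------+-----------
Electronics | 1130.28   
Garden      | 1485.15   
Kitchen     | 5032.18   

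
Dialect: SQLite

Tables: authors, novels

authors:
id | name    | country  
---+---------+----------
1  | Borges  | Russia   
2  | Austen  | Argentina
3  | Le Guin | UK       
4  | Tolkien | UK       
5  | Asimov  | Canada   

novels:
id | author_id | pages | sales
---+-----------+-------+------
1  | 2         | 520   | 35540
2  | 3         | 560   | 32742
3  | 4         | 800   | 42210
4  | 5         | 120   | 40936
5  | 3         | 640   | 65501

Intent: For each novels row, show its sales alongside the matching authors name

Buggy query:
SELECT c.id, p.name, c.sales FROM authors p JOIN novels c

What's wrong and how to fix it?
Bug: JOIN with no ON clause produces a cartesian product; every novels row pairs with every authors row

Fix: Specify the join condition linking the foreign key to the parent id

Corrected query:
SELECT c.id, p.name, c.sales FROM authors p JOIN novels c ON c.author_id = p.id

Result:
id | name    | sales
---+---------+------
1  | Austen  | 35540
2  | Le Guin | 32742
3  | Tolkien | 42210
4  | Asimov  | 40936
5  | Le Guin | 65501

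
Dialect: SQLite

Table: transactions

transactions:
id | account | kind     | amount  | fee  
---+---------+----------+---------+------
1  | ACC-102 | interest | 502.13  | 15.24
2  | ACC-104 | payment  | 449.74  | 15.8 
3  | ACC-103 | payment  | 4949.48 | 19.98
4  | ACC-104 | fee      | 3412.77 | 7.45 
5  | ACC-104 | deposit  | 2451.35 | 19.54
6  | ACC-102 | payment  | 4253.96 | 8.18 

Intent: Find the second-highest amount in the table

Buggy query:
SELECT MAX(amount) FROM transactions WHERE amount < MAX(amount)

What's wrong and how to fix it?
Bug: The inner MAX is an aggregate inside WHERE, which is not allowed

Fix: Put the inner MAX in a scalar subquery

Corrected query:
SELECT MAX(amount) FROM transactions WHERE amount < (SELECT MAX(amount) FROM transactions)

Result:
MAX(amount)
-----------
4253.96    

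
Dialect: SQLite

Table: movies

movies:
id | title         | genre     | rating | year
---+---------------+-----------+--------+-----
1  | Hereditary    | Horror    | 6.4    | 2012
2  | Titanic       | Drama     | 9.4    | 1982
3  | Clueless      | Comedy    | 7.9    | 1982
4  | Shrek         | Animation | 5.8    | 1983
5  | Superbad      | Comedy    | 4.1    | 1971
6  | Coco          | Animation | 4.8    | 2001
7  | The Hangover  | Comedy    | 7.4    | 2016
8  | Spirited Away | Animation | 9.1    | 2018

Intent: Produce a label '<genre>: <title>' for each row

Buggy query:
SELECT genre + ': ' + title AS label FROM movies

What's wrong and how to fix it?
Bug: SQLite uses || for string concatenation; + coerces text to numbers (yielding 0)

Fix: Replace + with || to concatenate text

Corrected query:
SELECT genre || ': ' || title AS label FROM movies

Result:
label                   
------------------------
Horror: Hereditary      
Drama: Titanic          
Comedy: Clueless        
Animation: Shrek        
Comedy: Superbad        
Animation: Coco         
Comedy: The Hangover    
Animation: Spirited Away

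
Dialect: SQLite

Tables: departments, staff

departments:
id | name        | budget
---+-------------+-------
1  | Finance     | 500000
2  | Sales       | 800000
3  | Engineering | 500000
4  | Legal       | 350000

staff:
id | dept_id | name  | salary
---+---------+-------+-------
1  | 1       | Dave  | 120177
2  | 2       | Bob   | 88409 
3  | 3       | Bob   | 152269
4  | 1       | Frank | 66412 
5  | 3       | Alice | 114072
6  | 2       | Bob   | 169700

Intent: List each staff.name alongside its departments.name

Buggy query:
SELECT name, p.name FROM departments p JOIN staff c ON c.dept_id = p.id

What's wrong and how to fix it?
Bug: Both tables have a 'name' column; the unqualified reference is ambiguous

Fix: Prefix ambiguous columns with the table alias

Corrected query:
SELECT c.name, p.name FROM departments p JOIN staff c ON c.dept_id = p.id

Result:
name  | name       
------+------------
Dave  | Finance    
Bob   | Sales      
Bob   | Engineering
Frank | Finance    
Alice | Engineering
Bob   | Sales      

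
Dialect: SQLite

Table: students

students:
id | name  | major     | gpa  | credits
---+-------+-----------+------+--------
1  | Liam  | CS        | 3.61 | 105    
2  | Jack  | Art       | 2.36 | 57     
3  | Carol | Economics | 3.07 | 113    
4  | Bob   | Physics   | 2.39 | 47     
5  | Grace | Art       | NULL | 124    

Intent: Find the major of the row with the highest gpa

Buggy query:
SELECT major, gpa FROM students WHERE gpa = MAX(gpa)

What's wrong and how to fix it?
Bug: MAX(gpa) is an aggregate and cannot be used directly in WHERE

Fix: Wrap MAX in a scalar subquery so WHERE compares against a single value

Corrected query:
SELECT major, gpa FROM students WHERE gpa = (SELECT MAX(gpa) FROM students)

Result:
major | gpa 
------+-----
CS    | 3.61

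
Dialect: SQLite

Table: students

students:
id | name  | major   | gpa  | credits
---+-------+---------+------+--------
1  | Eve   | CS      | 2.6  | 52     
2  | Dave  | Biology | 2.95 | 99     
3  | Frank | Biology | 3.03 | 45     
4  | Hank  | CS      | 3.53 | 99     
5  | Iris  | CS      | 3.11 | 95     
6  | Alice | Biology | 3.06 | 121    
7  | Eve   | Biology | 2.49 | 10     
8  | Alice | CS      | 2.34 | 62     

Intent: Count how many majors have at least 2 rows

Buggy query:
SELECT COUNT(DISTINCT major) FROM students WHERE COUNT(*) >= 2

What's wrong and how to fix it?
Bug: COUNT(*) cannot appear in WHERE; the per-group count doesn't exist yet

Fix: Group first with HAVING COUNT(*) >= 2, then COUNT the resulting groups

Corrected query:
SELECT COUNT(*) FROM (SELECT major FROM students GROUP BY major HAVING COUNT(*) >= 2)

Result:
COUNT(*)
--------
2       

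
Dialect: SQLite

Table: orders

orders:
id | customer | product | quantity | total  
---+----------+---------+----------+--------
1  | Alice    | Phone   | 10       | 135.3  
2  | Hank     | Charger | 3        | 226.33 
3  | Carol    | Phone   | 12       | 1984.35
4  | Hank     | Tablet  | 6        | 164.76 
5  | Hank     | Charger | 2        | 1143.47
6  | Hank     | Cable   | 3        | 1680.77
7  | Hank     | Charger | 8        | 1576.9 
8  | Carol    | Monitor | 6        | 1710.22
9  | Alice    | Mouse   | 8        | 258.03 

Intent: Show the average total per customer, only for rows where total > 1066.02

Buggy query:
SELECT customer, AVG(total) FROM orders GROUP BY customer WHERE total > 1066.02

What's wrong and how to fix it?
Bug: Row-level WHERE must come before GROUP BY in the clause order

Fix: Move the WHERE clause before GROUP BY

Corrected query:
SELECT customer, AVG(total) FROM orders WHERE total > 1066.02 GROUP BY customer

Result:
customer | AVG(total) 
---------+------------
Carol    | 1847.285   
Hank     | 1467.046667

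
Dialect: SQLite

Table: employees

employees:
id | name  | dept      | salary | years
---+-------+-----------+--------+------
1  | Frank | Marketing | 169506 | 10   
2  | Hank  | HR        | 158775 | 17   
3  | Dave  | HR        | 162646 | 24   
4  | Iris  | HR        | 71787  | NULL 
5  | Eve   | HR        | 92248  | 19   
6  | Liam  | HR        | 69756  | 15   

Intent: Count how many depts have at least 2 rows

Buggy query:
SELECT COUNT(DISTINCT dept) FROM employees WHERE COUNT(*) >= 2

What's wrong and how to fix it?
Bug: WHERE filters individual rows, not groups, so a group-level COUNT is invalid there

Fix: Use a subquery that GROUPs and filters with HAVING, then count its rows

Corrected query:
SELECT COUNT(*) FROM (SELECT dept FROM employees GROUP BY dept HAVING COUNT(*) >= 2)

Result:
COUNT(*)
--------
1       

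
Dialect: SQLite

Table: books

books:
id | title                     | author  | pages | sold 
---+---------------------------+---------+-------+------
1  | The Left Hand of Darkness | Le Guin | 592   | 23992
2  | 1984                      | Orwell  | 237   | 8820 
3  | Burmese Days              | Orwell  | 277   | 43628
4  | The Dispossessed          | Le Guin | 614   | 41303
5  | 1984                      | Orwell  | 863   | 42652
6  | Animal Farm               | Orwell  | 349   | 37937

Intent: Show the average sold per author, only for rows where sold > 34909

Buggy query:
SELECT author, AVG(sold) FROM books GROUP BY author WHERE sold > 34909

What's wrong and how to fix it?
Bug: WHERE cannot follow GROUP BY

Fix: Move the WHERE clause before GROUP BY

Corrected query:
SELECT author, AVG(sold) FROM books WHERE sold > 34909 GROUP BY author

Result:
author  | AVG(sold)   
--------+-------------
Le Guin | 41303       
Orwell  | 41405.666667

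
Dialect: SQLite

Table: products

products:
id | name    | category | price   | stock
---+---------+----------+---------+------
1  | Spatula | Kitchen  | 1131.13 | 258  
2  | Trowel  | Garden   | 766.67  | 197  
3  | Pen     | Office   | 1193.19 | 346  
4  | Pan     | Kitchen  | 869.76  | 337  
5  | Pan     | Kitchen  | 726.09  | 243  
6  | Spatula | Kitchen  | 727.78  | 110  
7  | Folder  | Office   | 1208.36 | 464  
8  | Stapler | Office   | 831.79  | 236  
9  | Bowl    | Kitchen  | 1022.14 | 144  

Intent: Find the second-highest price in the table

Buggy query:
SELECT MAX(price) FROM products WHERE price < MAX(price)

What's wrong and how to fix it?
Bug: MAX(price) on the right of the comparison is an aggregate-in-WHERE error

Fix: Compute the overall MAX in a subquery, then take MAX of rows below it

Corrected query:
SELECT MAX(price) FROM products WHERE price < (SELECT MAX(price) FROM products)

Result:
MAX(price)
----------
1193.19   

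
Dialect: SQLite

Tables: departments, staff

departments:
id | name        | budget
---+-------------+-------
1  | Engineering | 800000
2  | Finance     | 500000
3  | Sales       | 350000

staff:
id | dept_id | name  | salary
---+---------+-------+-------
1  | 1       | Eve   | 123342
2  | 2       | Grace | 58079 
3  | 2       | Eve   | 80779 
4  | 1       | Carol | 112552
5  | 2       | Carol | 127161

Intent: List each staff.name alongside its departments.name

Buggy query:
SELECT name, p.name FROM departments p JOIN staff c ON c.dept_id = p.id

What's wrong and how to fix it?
Bug: Both tables have a 'name' column; the unqualified reference is ambiguous

Fix: Prefix ambiguous columns with the table alias

Corrected query:
SELECT c.name, p.name FROM departments p JOIN staff c ON c.dept_id = p.id

Result:
name  | name       
------+------------
Eve   | Engineering
Grace | Finance    
Eve   | Finance    
Carol | Engineering
Carol | Finance    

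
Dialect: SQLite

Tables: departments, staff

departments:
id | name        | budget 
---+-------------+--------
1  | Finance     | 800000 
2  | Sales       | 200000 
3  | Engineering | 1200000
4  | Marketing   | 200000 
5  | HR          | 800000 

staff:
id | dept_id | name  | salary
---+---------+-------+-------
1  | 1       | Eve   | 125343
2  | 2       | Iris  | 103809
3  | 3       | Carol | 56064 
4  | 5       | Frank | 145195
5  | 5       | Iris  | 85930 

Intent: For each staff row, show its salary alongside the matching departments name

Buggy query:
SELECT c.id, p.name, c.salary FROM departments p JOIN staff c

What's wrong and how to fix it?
Bug: JOIN with no ON clause produces a cartesian product; every staff row pairs with every departments row

Fix: Add ON c.dept_id = p.id to the JOIN

Corrected query:
SELECT c.id, p.name, c.salary FROM departments p JOIN staff c ON c.dept_id = p.id

Result:
id | name        | salary
---+-------------+-------
1  | Finance     | 125343
2  | Sales       | 103809
3  | Engineering | 56064 
4  | HR          | 145195
5  | HR          | 85930 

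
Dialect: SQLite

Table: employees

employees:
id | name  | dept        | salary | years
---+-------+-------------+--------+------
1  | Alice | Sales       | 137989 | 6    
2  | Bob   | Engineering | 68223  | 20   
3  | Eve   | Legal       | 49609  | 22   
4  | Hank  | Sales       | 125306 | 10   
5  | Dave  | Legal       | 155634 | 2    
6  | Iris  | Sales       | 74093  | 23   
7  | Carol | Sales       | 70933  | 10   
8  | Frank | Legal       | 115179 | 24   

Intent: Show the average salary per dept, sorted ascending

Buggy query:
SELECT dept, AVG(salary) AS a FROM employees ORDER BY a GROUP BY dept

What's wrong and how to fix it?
Bug: GROUP BY must precede ORDER BY

Fix: Reorder: SELECT … FROM … GROUP BY … ORDER BY …

Corrected query:
SELECT dept, AVG(salary) AS a FROM employees GROUP BY dept ORDER BY a

Result:
dept        | a            
------------+--------------
Engineering | 68223        
Sales       | 102080.25    
Legal       | 106807.333333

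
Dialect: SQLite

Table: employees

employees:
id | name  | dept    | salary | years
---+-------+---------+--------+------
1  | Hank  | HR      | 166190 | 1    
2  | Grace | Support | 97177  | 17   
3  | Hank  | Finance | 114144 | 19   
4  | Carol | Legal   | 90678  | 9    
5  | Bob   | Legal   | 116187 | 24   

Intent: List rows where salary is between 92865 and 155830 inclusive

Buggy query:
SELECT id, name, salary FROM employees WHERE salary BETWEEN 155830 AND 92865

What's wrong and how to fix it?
Bug: The bounds are reversed; BETWEEN a AND b requires a <= b to match anything

Fix: Swap the bounds so the smaller value comes first

Corrected query:
SELECT id, name, salary FROM employees WHERE salary BETWEEN 92865 AND 155830

Result:
id | name  | salary
---+-------+-------
2  | Grace | 97177 
3  | Hank  | 114144
5  | Bob   | 116187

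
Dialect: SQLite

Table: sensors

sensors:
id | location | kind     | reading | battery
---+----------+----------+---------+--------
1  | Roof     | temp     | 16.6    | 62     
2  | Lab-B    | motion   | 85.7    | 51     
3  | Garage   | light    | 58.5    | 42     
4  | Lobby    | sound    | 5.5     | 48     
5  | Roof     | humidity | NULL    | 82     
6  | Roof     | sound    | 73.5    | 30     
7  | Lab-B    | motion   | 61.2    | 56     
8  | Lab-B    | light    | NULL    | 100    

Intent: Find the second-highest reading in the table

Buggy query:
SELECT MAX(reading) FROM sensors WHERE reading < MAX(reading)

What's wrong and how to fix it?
Bug: MAX(reading) on the right of the comparison is an aggregate-in-WHERE error

Fix: Compute the overall MAX in a subquery, then take MAX of rows below it

Corrected query:
SELECT MAX(reading) FROM sensors WHERE reading < (SELECT MAX(reading) FROM sensors)

Result:
MAX(reading)
------------
73.5        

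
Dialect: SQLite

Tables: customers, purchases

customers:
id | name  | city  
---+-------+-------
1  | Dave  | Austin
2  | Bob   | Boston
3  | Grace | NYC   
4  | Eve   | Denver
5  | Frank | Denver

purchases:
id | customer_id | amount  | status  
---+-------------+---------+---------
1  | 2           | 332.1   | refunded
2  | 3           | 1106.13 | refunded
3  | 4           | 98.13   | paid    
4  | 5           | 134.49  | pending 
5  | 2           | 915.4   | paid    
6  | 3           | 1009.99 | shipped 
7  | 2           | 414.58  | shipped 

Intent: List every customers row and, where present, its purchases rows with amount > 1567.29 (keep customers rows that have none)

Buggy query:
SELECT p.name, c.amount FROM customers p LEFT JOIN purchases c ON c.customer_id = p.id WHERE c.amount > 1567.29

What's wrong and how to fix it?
Bug: Filtering c.amount in WHERE discards the NULL rows produced by LEFT JOIN, turning it into an inner join

Fix: Put 'c.amount > 1567.29' in the JOIN's ON clause instead of WHERE

Corrected query:
SELECT p.name, c.amount FROM customers p LEFT JOIN purchases c ON c.customer_id = p.id AND c.amount > 1567.29

Result:
name  | amount
------+-------
Dave  | NULL  
Bob   | NULL  
Grace | NULL  
Eve   | NULL  
Frank | NULL  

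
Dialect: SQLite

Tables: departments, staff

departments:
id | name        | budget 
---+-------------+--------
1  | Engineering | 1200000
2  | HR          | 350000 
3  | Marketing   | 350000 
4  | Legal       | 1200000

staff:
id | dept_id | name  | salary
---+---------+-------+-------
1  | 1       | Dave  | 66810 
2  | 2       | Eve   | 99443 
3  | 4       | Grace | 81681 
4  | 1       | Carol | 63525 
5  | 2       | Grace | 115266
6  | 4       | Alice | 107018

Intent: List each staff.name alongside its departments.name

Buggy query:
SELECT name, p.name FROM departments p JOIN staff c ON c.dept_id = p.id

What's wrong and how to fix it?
Bug: 'name' exists in both joined tables, so the database can't tell which one is meant

Fix: Prefix ambiguous columns with the table alias

Corrected query:
SELECT c.name, p.name FROM departments p JOIN staff c ON c.dept_id = p.id

Result:
name  | name       
------+------------
Dave  | Engineering
Eve   | HR         
Grace | Legal      
Carol | Engineering
Grace | HR         
Alice | Legal      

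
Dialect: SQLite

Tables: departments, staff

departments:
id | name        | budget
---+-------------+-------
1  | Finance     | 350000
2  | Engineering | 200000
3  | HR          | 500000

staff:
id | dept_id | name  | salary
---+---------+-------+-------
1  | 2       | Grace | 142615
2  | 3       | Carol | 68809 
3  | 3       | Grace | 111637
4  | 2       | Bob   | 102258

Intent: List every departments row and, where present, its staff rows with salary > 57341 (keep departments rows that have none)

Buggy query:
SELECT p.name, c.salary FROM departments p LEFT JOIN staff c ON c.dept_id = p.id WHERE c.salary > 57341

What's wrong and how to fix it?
Bug: Filtering c.salary in WHERE discards the NULL rows produced by LEFT JOIN, turning it into an inner join

Fix: Move the right-table condition into the ON clause so unmatched parents are kept

Corrected query:
SELECT p.name, c.salary FROM departments p LEFT JOIN staff c ON c.dept_id = p.id AND c.salary > 57341

Result:
name        | salary
------------+-------
Finance     | NULL  
Engineering | 102258
Engineering | 142615
HR          | 68809 
HR          | 111637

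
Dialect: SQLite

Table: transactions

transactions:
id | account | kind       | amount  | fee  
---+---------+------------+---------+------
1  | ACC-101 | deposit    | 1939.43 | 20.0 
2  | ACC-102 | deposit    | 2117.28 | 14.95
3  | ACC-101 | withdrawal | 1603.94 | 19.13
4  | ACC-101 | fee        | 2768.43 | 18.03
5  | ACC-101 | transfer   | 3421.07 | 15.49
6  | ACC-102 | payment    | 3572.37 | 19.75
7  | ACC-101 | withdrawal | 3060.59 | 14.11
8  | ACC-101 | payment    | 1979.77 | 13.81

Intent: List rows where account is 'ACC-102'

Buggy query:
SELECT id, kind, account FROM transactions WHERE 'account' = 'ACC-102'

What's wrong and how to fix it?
Bug: 'account' in single quotes is a string literal, not the column; the comparison is literal-vs-literal and never true

Fix: Remove the quotes around the column name (or use double quotes for an identifier)

Corrected query:
SELECT id, kind, account FROM transactions WHERE account = 'ACC-102'

Result:
id | kind    | account
---+---------+--------
2  | deposit | ACC-102
6  | payment | ACC-102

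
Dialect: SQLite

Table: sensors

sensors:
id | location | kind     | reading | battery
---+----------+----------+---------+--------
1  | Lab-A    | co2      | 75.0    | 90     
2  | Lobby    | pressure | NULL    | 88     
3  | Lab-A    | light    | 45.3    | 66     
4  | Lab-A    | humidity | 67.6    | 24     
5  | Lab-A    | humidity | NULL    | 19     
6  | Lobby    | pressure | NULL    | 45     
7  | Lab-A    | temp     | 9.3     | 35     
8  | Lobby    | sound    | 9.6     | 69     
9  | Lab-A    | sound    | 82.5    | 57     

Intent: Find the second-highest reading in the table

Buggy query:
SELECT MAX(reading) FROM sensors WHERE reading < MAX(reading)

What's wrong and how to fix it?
Bug: MAX(reading) on the right of the comparison is an aggregate-in-WHERE error

Fix: Compute the overall MAX in a subquery, then take MAX of rows below it

Corrected query:
SELECT MAX(reading) FROM sensors WHERE reading < (SELECT MAX(reading) FROM sensors)

Result:
MAX(reading)
------------
75          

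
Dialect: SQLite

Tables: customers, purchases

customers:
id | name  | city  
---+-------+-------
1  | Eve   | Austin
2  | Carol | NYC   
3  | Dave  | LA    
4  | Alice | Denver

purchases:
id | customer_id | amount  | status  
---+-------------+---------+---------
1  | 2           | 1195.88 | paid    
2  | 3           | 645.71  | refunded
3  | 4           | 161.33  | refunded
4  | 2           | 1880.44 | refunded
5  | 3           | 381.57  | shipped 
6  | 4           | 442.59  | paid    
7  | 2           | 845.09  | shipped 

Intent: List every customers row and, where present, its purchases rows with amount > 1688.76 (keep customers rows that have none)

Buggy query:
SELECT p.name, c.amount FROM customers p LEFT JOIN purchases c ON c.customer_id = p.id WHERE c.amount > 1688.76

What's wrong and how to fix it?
Bug: A WHERE condition on the right-hand table after LEFT JOIN drops unmatched parents

Fix: Put 'c.amount > 1688.76' in the JOIN's ON clause instead of WHERE

Corrected query:
SELECT p.name, c.amount FROM customers p LEFT JOIN purchases c ON c.customer_id = p.id AND c.amount > 1688.76

Result:
name  | amount 
------+--------
Eve   | NULL   
Carol | 1880.44
Dave  | NULL   
Alice | NULL   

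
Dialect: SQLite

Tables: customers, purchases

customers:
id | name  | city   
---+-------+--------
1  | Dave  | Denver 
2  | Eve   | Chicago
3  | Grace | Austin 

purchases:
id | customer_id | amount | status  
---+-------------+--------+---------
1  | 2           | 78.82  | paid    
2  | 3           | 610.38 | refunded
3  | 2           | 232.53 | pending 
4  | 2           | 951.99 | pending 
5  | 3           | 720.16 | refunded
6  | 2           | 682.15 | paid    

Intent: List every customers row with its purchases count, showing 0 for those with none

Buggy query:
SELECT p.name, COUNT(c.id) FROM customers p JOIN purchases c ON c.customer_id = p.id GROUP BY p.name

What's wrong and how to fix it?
Bug: INNER JOIN drops customers rows that have no matching purchases rows

Fix: Use LEFT JOIN so parents without children still appear (COUNT(c.id) gives 0)

Corrected query:
SELECT p.name, COUNT(c.id) FROM customers p LEFT JOIN purchases c ON c.customer_id = p.id GROUP BY p.name

Result:
name  | COUNT(c.id)
------+------------
Dave  | 0          
Eve   | 4          
Grace | 2          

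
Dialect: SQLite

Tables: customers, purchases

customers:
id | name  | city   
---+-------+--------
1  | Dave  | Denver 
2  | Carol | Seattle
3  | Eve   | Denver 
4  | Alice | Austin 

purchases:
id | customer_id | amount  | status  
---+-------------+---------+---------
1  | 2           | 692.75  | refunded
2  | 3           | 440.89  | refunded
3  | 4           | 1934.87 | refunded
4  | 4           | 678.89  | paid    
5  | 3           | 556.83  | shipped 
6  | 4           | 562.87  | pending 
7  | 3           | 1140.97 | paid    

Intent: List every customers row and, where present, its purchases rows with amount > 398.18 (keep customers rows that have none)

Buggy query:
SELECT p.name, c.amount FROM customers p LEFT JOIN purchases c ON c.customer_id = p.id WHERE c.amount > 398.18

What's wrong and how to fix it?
Bug: A WHERE condition on the right-hand table after LEFT JOIN drops unmatched parents

Fix: Move the right-table condition into the ON clause so unmatched parents are kept

Corrected query:
SELECT p.name, c.amount FROM customers p LEFT JOIN purchases c ON c.customer_id = p.id AND c.amount > 398.18

Result:
name  | amount 
------+--------
Dave  | NULL   
Carol | 692.75 
Eve   | 440.89 
Eve   | 556.83 
Eve   | 1140.97
Alice | 562.87 
Alice | 678.89 
Alice | 1934.87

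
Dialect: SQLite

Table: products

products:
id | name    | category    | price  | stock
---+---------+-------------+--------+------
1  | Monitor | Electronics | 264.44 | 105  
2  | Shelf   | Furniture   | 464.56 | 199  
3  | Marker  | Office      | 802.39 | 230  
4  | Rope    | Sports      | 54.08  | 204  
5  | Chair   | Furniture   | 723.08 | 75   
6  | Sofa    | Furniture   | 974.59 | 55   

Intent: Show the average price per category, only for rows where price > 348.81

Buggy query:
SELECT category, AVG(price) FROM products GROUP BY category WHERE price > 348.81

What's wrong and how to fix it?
Bug: WHERE cannot follow GROUP BY

Fix: Move the WHERE clause before GROUP BY

Corrected query:
SELECT category, AVG(price) FROM products WHERE price > 348.81 GROUP BY category

Result:
category  | AVG(price)
----------+-----------
Furniture | 720.743333
Office    | 802.39    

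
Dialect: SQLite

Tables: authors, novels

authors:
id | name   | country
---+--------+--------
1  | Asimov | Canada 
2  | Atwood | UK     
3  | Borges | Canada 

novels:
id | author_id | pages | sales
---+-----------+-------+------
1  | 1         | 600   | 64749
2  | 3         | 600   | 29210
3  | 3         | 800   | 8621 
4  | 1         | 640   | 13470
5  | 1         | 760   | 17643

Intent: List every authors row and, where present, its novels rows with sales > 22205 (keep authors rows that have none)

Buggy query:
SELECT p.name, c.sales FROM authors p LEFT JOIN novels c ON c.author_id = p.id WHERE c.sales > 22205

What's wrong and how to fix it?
Bug: Filtering c.sales in WHERE discards the NULL rows produced by LEFT JOIN, turning it into an inner join

Fix: Move the right-table condition into the ON clause so unmatched parents are kept

Corrected query:
SELECT p.name, c.sales FROM authors p LEFT JOIN novels c ON c.author_id = p.id AND c.sales > 22205

Result:
name   | sales
-------+------
Asimov | 64749
Atwood | NULL 
Borges | 29210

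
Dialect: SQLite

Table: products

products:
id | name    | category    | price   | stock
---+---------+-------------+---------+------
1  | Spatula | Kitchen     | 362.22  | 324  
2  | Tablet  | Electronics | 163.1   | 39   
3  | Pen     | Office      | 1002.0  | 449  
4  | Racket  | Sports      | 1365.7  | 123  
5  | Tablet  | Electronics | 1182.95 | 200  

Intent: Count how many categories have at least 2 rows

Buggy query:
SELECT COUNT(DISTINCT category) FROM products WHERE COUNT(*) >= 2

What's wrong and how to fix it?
Bug: WHERE filters individual rows, not groups, so a group-level COUNT is invalid there

Fix: Use a subquery that GROUPs and filters with HAVING, then count its rows

Corrected query:
SELECT COUNT(*) FROM (SELECT category FROM products GROUP BY category HAVING COUNT(*) >= 2)

Result:
COUNT(*)
--------
1       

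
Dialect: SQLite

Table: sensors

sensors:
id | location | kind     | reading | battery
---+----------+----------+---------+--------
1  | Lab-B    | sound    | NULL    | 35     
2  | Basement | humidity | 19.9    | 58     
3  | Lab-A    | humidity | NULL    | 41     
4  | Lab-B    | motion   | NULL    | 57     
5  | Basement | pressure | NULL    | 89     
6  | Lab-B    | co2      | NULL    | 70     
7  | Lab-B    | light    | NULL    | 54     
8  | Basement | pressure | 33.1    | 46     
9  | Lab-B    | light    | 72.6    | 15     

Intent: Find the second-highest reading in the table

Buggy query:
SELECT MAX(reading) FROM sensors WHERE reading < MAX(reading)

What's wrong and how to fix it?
Bug: MAX(reading) on the right of the comparison is an aggregate-in-WHERE error

Fix: Compute the overall MAX in a subquery, then take MAX of rows below it

Corrected query:
SELECT MAX(reading) FROM sensors WHERE reading < (SELECT MAX(reading) FROM sensors)

Result:
MAX(reading)
------------
33.1        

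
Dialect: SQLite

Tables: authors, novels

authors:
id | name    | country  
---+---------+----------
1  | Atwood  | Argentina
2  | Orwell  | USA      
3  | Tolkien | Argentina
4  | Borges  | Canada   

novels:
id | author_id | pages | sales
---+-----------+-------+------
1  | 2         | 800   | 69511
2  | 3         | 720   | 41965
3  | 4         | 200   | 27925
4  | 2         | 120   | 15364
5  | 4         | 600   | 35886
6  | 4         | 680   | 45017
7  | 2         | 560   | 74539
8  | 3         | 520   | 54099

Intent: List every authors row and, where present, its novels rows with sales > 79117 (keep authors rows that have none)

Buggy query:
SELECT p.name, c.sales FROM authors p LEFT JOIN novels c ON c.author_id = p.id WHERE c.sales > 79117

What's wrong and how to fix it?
Bug: Filtering c.sales in WHERE discards the NULL rows produced by LEFT JOIN, turning it into an inner join

Fix: Put 'c.sales > 79117' in the JOIN's ON clause instead of WHERE

Corrected query:
SELECT p.name, c.sales FROM authors p LEFT JOIN novels c ON c.author_id = p.id AND c.sales > 79117

Result:
name    | sales
--------+------
Atwood  | NULL 
Orwell  | NULL 
Tolkien | NULL 
Borges  | NULL 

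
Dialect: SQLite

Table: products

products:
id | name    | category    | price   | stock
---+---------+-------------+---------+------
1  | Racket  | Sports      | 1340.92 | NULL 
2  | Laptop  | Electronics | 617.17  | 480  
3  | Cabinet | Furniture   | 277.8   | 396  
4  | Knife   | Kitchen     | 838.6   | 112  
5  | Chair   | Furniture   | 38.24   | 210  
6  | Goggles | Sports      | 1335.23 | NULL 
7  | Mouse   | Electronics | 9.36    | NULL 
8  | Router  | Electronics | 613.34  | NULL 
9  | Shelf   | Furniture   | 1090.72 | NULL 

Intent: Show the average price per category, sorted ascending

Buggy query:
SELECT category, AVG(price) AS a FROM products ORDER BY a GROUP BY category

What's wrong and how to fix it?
Bug: ORDER BY appears before GROUP BY; SQL clause order requires GROUP BY first

Fix: Reorder: SELECT … FROM … GROUP BY … ORDER BY …

Corrected query:
SELECT category, AVG(price) AS a FROM products GROUP BY category ORDER BY a

Result:
category    | a       
------------+---------
Electronics | 413.29  
Furniture   | 468.92  
Kitchen     | 838.6   
Sports      | 1338.075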